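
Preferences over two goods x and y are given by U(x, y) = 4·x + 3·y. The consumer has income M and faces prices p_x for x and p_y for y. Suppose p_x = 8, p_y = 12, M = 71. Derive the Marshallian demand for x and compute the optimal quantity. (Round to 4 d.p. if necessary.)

x* = 8.875

Perfect substitutes: compare marginal utility per dollar. 4/p_x vs 3/p_y → 0.5 vs 0.25.
x gives more utility per dollar, so spend all income on x: x* = M/p_x, y* = 0.
Numerically: x* = 8.875, y* = 0.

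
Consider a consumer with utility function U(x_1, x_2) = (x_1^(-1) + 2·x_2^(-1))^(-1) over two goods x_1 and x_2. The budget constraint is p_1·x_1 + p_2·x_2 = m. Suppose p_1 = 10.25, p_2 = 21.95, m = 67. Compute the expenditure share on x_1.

From the CES first-order condition, (1/2)·(x_2/x_1)^(2) = p_1/p_2.
Solve for the ratio: x_2/x_1 = [2·p_1/p_2]^(0.5).
With the ratio pinned down, the budget gives x_1* = m/(p_1 + p_2·(x_2/x_1)) and x_2* = (x_2/x_1)·x_1*.
Numerically x_2/x_1 = 0.966406, so x_1* = 67/(10.25 + 21.95·0.966406) = 2.1295 and x_2* = 0.966406·2.1295 = 2.058.
Expenditure on x_1: 10.25·2.1295 = 21.8275; share = 0.3258.

share on x_1 = 0.3258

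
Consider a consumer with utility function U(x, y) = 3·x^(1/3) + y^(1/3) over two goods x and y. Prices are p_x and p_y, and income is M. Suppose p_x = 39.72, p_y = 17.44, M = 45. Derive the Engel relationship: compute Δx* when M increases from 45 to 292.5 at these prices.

Δx* = 4.8287

From the CES first-order condition, 3·(y/x)^(2/3) = p_x/p_y.
Hence y/x = ((1/3)·p_x/p_y)^(1/(2/3)), i.e. raised to the 1.5 power.
Substitute y = (y/x)·x into the budget: x* = M/(p_x + p_y·(y/x)).
Numerically y/x = 0.661473, so x* = 45/(39.72 + 17.44·0.661473) = 0.8779.
At M' = 292.5: x* = 5.7066. Change: 5.7066 − 0.8779 = 4.8287.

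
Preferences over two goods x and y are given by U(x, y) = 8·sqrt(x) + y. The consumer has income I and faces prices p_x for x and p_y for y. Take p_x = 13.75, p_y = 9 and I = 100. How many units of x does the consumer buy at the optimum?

MU_x = 4/√x, MU_y = 1. Tangency: 4/√x = p_x/p_y.
Thus x* = (4·p_y/p_x)² — independent of I — with the rest of income spent on y.
Plugging in: x* = (4·9/13.75)² = 6.8549.

x* = 6.8549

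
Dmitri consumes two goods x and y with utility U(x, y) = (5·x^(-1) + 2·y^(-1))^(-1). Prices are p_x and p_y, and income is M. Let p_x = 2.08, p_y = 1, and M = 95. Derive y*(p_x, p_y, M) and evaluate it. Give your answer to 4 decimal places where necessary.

y* = 28.9603

From the CES first-order condition, (5/2)·(y/x)^(2) = p_x/p_y.
Solve for the ratio: y/x = [(2/5)·p_x/p_y]^(0.5).
With the ratio pinned down, the budget gives x* = M/(p_x + p_y·(y/x)) and y* = (y/x)·x*.
Numerically y/x = 0.91214, so x* = 95/(2.08 + 1·0.91214) = 31.7498 and y* = 0.91214·31.7498 = 28.9603.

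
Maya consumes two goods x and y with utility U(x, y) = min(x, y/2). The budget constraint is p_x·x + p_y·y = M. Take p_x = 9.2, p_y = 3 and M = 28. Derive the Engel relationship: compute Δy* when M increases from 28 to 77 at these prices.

With perfect complements, no substitution: consume in ratio x:y = 1:2.
Budget: p_x·x + p_y·2·x = M, so (p_x + 2·p_y)·x = M.
Demand: x*(p_x,p_y,M) = M/(p_x + 2·p_y), y* = 2·M/(p_x + 2·p_y).
Here 9.2 + 2·3 = 15.2, giving y* = 3.6842.
At M' = 77: y* = 10.1316. Change: 10.1316 − 3.6842 = 6.4474.

Δy* = 6.4474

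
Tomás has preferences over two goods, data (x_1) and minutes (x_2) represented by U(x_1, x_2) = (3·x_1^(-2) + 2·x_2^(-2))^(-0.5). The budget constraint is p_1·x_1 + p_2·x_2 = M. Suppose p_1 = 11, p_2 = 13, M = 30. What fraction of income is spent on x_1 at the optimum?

share on x_1 = 0.5059

MU_x_1 ∝ 3·x_1^(-3), MU_x_2 ∝ 2·x_2^(-3), so MRS = (3/2)·(x_2/x_1)^(3) = p_1/p_2.
Solve for the ratio: x_2/x_1 = [(2/3)·p_1/p_2]^(1/3).
With the ratio pinned down, the budget gives x_1* = M/(p_1 + p_2·(x_2/x_1)) and x_2* = (x_2/x_1)·x_1*.
Numerically x_2/x_1 = 0.826265, so x_1* = 30/(11 + 13·0.826265) = 1.3799 and x_2* = 0.826265·1.3799 = 1.1401.
Expenditure on x_1: 11·1.3799 = 15.1784; share = 0.5059.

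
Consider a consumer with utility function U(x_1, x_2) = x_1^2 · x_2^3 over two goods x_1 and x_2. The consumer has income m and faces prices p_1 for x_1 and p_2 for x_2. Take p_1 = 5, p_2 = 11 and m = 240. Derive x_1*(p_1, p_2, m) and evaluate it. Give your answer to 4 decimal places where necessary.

Tangency: MRS = (2/3)·x_2/x_1 = p_1/p_2.
So 2·p_2·x_2 = 3·p_1·x_1; combined with the budget, a share 0.4 of income goes to x_1.
Demand: x_1*(p_1,p_2,m) = 0.4·m/p_1 and x_2* = 0.6·m/p_2.
At p_1=5, p_2=11, m=240: x_1* = 0.4·240/5 = 19.2.

x_1* = 19.2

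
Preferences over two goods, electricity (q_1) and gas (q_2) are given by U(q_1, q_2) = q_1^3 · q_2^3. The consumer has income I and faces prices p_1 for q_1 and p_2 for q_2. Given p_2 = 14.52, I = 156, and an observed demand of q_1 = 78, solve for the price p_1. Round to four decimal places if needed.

MU_q_1/MU_q_2 = (3·q_2)/(3·q_1); tangency sets this equal to p_1/p_2.
So 3·p_2·q_2 = 3·p_1·q_1; combined with the budget, a share 0.5 of income goes to q_1.
Demand: q_1*(p_1,p_2,I) = 0.5·I/p_1 and q_2* = 0.5·I/p_2.
Set q_1* = 78 in the demand function and solve for p_1: p_1 = 1.

p_1 = 1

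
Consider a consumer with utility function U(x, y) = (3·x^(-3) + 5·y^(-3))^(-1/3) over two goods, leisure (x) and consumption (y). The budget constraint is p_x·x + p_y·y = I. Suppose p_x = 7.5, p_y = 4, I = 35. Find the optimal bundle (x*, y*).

MRS = MU_x/MU_y = (3/5)·(y/x)^(4). Set equal to p_x/p_y.
Hence y/x = ((5/3)·p_x/p_y)^(1/(4)), i.e. raised to the 0.25 power.
With the ratio pinned down, the budget gives x* = I/(p_x + p_y·(y/x)) and y* = (y/x)·x*.
Numerically y/x = 1.329574, so x* = 35/(7.5 + 4·1.329574) = 2.7305 and y* = 1.329574·2.7305 = 3.6304.

x* = 2.7305, y* = 3.6304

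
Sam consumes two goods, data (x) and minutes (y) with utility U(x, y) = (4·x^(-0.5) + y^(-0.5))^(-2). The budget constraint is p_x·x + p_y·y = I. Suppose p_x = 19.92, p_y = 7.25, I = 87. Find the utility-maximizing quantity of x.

x* = 3.4032

MRS = MU_x/MU_y = 4·(y/x)^(1.5). Set equal to p_x/p_y.
Solve for the ratio: y/x = [(1/4)·p_x/p_y]^(2/3).
With the ratio pinned down, the budget gives x* = I/(p_x + p_y·(y/x)) and y* = (y/x)·x*.
Numerically y/x = 0.778504, so x* = 87/(19.92 + 7.25·0.778504) = 3.4032.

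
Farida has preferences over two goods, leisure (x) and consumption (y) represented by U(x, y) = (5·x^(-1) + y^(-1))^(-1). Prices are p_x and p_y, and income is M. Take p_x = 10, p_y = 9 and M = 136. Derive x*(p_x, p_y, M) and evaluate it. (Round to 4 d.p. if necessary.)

MRS = MU_x/MU_y = 5·(y/x)^(2). Set equal to p_x/p_y.
Solve for the ratio: y/x = [(1/5)·p_x/p_y]^(0.5).
Substitute y = (y/x)·x into the budget: x* = M/(p_x + p_y·(y/x)).
Numerically y/x = 0.471405, so x* = 136/(10 + 9·0.471405) = 9.5488.

x* = 9.5488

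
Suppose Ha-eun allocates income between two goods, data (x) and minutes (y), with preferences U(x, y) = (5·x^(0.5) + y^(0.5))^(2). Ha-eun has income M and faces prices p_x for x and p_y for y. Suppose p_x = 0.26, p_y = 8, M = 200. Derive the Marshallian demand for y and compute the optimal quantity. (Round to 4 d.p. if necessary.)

y* = 0.0325

From the CES first-order condition, 5·(y/x)^(0.5) = p_x/p_y.
Solve for the ratio: y/x = [(1/5)·p_x/p_y]^(2).
Substitute y = (y/x)·x into the budget: x* = M/(p_x + p_y·(y/x)).
Numerically y/x = 0.000042, so x* = 200/(0.26 + 8·0.000042) = 768.2321 and y* = 0.000042·768.2321 = 0.0325.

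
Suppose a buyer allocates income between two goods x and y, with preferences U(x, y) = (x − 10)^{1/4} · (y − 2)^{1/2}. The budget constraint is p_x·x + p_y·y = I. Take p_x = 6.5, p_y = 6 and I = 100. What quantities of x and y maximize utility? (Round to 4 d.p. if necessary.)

x* = 11.1795, y* = 4.5556

This is Cobb-Douglas in (x−10, y−2): tangency gives 0.25·p_y·(y−2) = 0.5·p_x·(x−10).
After buying the subsistence bundle (10, 2), a share 1/3 of the remaining income goes to x: x* = 10 + 1/3·(I − 10p_x − 2p_y)/p_x.
Discretionary income = 100 − 10·6.5 − 2·6 = 23; x* = 10 + 1/3·23/6.5 = 11.1795; y* = 2 + 2/3·23/6 = 4.5556.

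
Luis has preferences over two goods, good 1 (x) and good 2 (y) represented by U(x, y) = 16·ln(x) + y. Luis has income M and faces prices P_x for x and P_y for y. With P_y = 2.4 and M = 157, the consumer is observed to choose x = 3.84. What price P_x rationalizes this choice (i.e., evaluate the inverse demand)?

MU_x = 16/x, MU_y = 1. Tangency: 16/x = P_x/P_y.
So x*(P_x,P_y) = 16·P_y/P_x, independent of income; and y* = (M − 16·P_y)/P_y.
Set x* = 3.84 in the demand function and solve for P_x: P_x = 10.

P_x = 10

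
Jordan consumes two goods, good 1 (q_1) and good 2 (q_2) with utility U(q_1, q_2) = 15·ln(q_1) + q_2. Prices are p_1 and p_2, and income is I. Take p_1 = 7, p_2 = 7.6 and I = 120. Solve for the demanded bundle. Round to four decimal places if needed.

MU_q_1 = 15/q_1, MU_q_2 = 1. Tangency: 15/q_1 = p_1/p_2.
So q_1*(p_1,p_2) = 15·p_2/p_1, independent of income; and q_2* = (I − 15·p_2)/p_2.
At the given prices: q_1* = 15·7.6/7 = 16.2857, and q_2* = 0.7895.

q_1* = 16.2857, q_2* = 0.7895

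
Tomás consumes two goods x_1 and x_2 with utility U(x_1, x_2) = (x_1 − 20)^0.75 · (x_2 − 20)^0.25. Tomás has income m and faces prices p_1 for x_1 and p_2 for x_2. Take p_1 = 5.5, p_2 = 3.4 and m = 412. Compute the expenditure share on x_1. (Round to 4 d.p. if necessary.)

share on x_1 = 0.693

This is Cobb-Douglas in (x_1−20, x_2−20): tangency gives 0.75·p_2·(x_2−20) = 0.25·p_1·(x_1−20).
After buying the subsistence bundle (20, 20), a share 0.75 of the remaining income goes to x_1: x_1* = 20 + 0.75·(m − 20p_1 − 20p_2)/p_1.
Discretionary income = 412 − 20·5.5 − 20·3.4 = 234; x_1* = 20 + 0.75·234/5.5 = 51.9091; x_2* = 20 + 0.25·234/3.4 = 37.2059.
Expenditure on x_1: 5.5·51.9091 = 285.5; share = 0.693.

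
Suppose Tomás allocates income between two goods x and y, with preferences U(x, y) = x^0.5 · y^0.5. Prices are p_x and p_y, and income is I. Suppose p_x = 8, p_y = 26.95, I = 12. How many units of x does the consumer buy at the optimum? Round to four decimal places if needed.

Demand: x*(p_x,p_y,I) = 0.5·I/p_x and y* = 0.5·I/p_y.
At p_x=8, p_y=26.95, I=12: x* = 0.5·12/8 = 0.75.

x* = 0.75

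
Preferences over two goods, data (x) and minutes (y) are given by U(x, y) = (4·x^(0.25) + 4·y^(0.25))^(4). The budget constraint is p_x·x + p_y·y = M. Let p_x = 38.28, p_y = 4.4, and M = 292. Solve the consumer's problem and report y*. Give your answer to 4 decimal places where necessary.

y* = 44.6528

MU_x ∝ 4·x^(-0.75), MU_y ∝ 4·y^(-0.75), so MRS = (y/x)^(0.75) = p_x/p_y.
Solve for the ratio: y/x = [p_x/p_y]^(4/3).
Substitute y = (y/x)·x into the budget: x* = M/(p_x + p_y·(y/x)).
Numerically y/x = 17.893378, so x* = 292/(38.28 + 4.4·17.893378) = 2.4955 and y* = 17.893378·2.4955 = 44.6528.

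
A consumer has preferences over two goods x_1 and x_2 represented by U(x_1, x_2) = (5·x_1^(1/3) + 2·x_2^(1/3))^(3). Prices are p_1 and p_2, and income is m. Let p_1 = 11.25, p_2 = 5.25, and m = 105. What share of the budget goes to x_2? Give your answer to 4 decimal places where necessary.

share on x_2 = 0.2702

MRS = MU_x_1/MU_x_2 = (5/2)·(x_2/x_1)^(2/3). Set equal to p_1/p_2.
Solve for the ratio: x_2/x_1 = [(2/5)·p_1/p_2]^(1.5).
With the ratio pinned down, the budget gives x_1* = m/(p_1 + p_2·(x_2/x_1)) and x_2* = (x_2/x_1)·x_1*.
Numerically x_2/x_1 = 0.79356, so x_1* = 105/(11.25 + 5.25·0.79356) = 6.811 and x_2* = 0.79356·6.811 = 5.405.
Expenditure on x_2: 5.25·5.405 = 28.376; share = 0.2702.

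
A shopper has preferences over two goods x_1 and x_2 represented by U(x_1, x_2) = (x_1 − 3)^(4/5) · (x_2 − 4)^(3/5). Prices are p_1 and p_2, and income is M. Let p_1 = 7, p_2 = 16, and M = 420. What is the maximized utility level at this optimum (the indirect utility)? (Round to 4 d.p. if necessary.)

V = 52.6376

After buying the subsistence bundle (3, 4), a share 4/7 of the remaining income goes to x_1: x_1* = 3 + 4/7·(M − 3p_1 − 4p_2)/p_1.
Discretionary income = 420 − 3·7 − 4·16 = 335; x_1* = 3 + 4/7·335/7 = 30.3469; x_2* = 4 + 3/7·335/16 = 12.9732.
Utility at the optimum: U(30.3469, 12.9732) = 52.6376.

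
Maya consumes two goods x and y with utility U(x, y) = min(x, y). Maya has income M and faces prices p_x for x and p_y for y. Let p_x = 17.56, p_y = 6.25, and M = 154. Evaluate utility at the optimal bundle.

With perfect complements, no substitution: consume in ratio x:y = 1:1.
Budget: p_x·x + p_y·x = M, so (p_x + p_y)·x = M.
Demand: x*(p_x,p_y,M) = M/(p_x + p_y), y* = M/(p_x + p_y).
Here 17.56 + 6.25 = 23.81, giving x* = 6.4679 and y* = 6.4679.
Utility at the optimum: U(6.4679, 6.4679) = 6.4679.

V = 6.4679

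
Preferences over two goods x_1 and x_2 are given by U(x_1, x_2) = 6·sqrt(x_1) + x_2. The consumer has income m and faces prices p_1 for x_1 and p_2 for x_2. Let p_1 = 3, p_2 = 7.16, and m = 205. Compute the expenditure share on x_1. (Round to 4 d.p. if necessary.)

Set MRS = p_1/p_2: 3·x_1^(−1/2) = p_1/p_2.
Solve: √x_1 = 3·p_2/p_1, so x_1*(p_1,p_2) = (3·p_2/p_1)², and x_2* = (m − p_1·x_1*)/p_2.
Plugging in: x_1* = (3·7.16/3)² = 51.2656, x_2* = 7.1513.
Expenditure on x_1: 3·51.2656 = 153.7968; share = 0.7502.

share on x_1 = 0.7502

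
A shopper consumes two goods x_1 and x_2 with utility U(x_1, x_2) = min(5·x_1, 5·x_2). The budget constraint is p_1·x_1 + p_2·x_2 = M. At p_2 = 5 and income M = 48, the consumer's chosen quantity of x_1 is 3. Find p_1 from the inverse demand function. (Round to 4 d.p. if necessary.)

p_1 = 11

With perfect complements, no substitution: consume in ratio x_1:x_2 = 5:5.
Budget: p_1·x_1 + p_2·x_1 = M, so (5·p_1 + 5·p_2)·x_1 = 5·M.
Demand: x_1*(p_1,p_2,M) = 5·M/(5·p_1 + 5·p_2), x_2* = 5·M/(5·p_1 + 5·p_2).
Set x_1* = 3 in the demand function and solve for p_1: p_1 = 11.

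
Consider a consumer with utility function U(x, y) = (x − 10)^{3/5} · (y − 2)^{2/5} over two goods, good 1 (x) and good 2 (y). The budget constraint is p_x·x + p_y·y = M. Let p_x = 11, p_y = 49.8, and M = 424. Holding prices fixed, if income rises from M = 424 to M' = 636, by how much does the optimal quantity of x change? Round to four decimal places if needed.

Let x' = x−10, y' = y−2. MRS = (3/2)·y'/x' = p_x/p_y.
Substituting into the budget: x* = 10 + 0.6·(M − 10·p_x − 2·p_y)/p_x, and y* = 2 + 0.4·(…)/p_y.
Discretionary income = 424 − 10·11 − 2·49.8 = 214.4; x* = 10 + 0.6·214.4/11 = 21.6945.
At M' = 636: x* = 33.2582. Change: 33.2582 − 21.6945 = 11.5636.

Δx* = 11.5636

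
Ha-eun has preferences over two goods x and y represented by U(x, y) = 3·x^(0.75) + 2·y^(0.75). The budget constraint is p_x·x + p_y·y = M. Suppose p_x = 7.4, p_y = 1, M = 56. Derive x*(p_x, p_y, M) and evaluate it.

MRS = MU_x/MU_y = (3/2)·(y/x)^(0.25). Set equal to p_x/p_y.
Solve for the ratio: y/x = [(2/3)·p_x/p_y]^(4).
With the ratio pinned down, the budget gives x* = M/(p_x + p_y·(y/x)) and y* = (y/x)·x*.
Numerically y/x = 592.327427, so x* = 56/(7.4 + 1·592.327427) = 0.0934.

x* = 0.0934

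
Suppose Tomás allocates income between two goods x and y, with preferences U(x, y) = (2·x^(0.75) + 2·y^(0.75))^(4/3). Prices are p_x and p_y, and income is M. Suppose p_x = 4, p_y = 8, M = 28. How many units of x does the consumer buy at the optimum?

x* = 6.2222

Numerically y/x = 0.0625, so x* = 28/(4 + 8·0.0625) = 6.2222.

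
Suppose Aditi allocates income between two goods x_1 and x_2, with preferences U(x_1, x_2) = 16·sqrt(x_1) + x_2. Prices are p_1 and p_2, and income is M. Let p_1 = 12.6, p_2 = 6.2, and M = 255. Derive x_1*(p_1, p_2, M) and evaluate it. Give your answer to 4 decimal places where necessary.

Thus x_1* = (8·p_2/p_1)² — independent of M — with the rest of income spent on x_2.
Plugging in: x_1* = (8·6.2/12.6)² = 15.4961.

x_1* = 15.4961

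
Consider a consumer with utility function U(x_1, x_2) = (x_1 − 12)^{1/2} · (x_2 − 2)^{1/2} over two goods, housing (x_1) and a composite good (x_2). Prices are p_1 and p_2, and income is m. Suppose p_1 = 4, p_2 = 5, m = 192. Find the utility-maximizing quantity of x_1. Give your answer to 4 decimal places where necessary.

x_1* = 28.75

MRS = (x_2−2)/(x_1−12). Tangency with p_1/p_2 gives x_2−2 = (p_1/p_2)·(x_1−12).
Substituting into the budget: x_1* = 12 + 0.5·(m − 12·p_1 − 2·p_2)/p_1, and x_2* = 2 + 0.5·(…)/p_2.
Discretionary income = 192 − 12·4 − 2·5 = 134; x_1* = 12 + 0.5·134/4 = 28.75.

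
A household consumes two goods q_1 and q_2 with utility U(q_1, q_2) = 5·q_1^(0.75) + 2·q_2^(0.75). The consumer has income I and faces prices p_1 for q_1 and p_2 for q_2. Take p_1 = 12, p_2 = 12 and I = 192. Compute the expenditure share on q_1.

MRS = MU_q_1/MU_q_2 = (5/2)·(q_2/q_1)^(0.25). Set equal to p_1/p_2.
Hence q_2/q_1 = ((2/5)·p_1/p_2)^(1/(0.25)), i.e. raised to the 4 power.
With the ratio pinned down, the budget gives q_1* = I/(p_1 + p_2·(q_2/q_1)) and q_2* = (q_2/q_1)·q_1*.
Numerically q_2/q_1 = 0.0256, so q_1* = 192/(12 + 12·0.0256) = 15.6006 and q_2* = 0.0256·15.6006 = 0.3994.
Expenditure on q_1: 12·15.6006 = 187.2075; share = 0.975.

share on q_1 = 0.975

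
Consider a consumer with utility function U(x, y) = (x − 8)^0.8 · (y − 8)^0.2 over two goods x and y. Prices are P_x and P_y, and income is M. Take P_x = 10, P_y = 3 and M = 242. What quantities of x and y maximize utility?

This is Cobb-Douglas in (x−8, y−8): tangency gives 0.8·P_y·(y−8) = 0.2·P_x·(x−8).
Substituting into the budget: x* = 8 + 0.8·(M − 8·P_x − 8·P_y)/P_x, and y* = 8 + 0.2·(…)/P_y.
Discretionary income = 242 − 8·10 − 8·3 = 138; x* = 8 + 0.8·138/10 = 19.04; y* = 8 + 0.2·138/3 = 17.2.

x* = 19.04, y* = 17.2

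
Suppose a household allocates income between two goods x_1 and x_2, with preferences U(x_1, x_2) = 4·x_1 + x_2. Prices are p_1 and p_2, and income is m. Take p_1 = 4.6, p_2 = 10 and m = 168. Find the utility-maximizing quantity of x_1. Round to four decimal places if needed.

x_1* = 36.5217

Perfect substitutes: compare marginal utility per dollar. 4/p_1 vs 1/p_2 → 0.8696 vs 0.1.
x_1 gives more utility per dollar, so spend all income on x_1: x_1* = m/p_1, x_2* = 0.
Numerically: x_1* = 36.5217, x_2* = 0.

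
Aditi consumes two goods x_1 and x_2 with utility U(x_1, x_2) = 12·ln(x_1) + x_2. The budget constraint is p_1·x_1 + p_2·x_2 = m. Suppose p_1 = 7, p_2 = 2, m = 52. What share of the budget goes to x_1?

At the given prices: x_1* = 12·2/7 = 3.4286, and x_2* = 14.
Expenditure on x_1: 7·3.4286 = 24; share = 0.4615.

share on x_1 = 0.4615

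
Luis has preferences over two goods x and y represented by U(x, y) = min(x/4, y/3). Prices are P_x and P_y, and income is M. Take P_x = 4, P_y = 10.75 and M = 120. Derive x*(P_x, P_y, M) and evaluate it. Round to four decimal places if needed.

With perfect complements, no substitution: consume in ratio x:y = 4:3.
Budget: P_x·x + P_y·(3/4)·x = M, so (4·P_x + 3·P_y)·x = 4·M.
Demand: x*(P_x,P_y,M) = 4·M/(4·P_x + 3·P_y), y* = 3·M/(4·P_x + 3·P_y).
Here 4·4 + 3·10.75 = 48.25, giving x* = 9.9482.

x* = 9.9482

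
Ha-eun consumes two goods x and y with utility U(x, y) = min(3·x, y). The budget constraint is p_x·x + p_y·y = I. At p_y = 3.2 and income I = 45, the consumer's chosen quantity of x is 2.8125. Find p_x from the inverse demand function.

Leontief preferences: the optimum is at the kink where x/1 = y/3, i.e. y = 3·x.
Budget: p_x·x + p_y·3·x = I, so (p_x + 3·p_y)·x = I.
Demand: x*(p_x,p_y,I) = I/(p_x + 3·p_y), y* = 3·I/(p_x + 3·p_y).
Set x* = 2.8125 in the demand function and solve for p_x: p_x = 6.4.

p_x = 6.4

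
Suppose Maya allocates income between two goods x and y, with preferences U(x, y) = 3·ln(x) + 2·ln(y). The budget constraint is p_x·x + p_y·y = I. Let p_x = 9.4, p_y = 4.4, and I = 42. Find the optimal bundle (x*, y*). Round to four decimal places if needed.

MU_x/MU_y = (3·y)/(2·x); tangency sets this equal to p_x/p_y.
So 3·p_y·y = 2·p_x·x; combined with the budget, a share 0.6 of income goes to x.
Demand: x*(p_x,p_y,I) = 0.6·I/p_x and y* = 0.4·I/p_y.
At p_x=9.4, p_y=4.4, I=42: x* = 0.6·42/9.4 = 2.6809, y* = 3.8182.

x* = 2.6809, y* = 3.8182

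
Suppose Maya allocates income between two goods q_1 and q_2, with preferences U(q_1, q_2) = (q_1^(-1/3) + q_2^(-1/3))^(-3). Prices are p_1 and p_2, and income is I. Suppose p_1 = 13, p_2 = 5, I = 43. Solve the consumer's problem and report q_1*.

q_1* = 1.8504

From the CES first-order condition, (q_2/q_1)^(4/3) = p_1/p_2.
Solve for the ratio: q_2/q_1 = [p_1/p_2]^(0.75).
Substitute q_2 = (q_2/q_1)·q_1 into the budget: q_1* = I/(p_1 + p_2·(q_2/q_1)).
Numerically q_2/q_1 = 2.047529, so q_1* = 43/(13 + 5·2.047529) = 1.8504.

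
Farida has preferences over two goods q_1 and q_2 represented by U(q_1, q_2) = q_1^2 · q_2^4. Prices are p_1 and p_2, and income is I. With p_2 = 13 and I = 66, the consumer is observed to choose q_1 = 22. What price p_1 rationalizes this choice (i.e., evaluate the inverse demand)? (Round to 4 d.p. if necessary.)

p_1 = 1

MU_q_1/MU_q_2 = (2·q_2)/(4·q_1); tangency sets this equal to p_1/p_2.
So 2·p_2·q_2 = 4·p_1·q_1; combined with the budget, a share 1/3 of income goes to q_1.
Demand: q_1*(p_1,p_2,I) = 1/3·I/p_1 and q_2* = 2/3·I/p_2.
Set q_1* = 22 in the demand function and solve for p_1: p_1 = 1.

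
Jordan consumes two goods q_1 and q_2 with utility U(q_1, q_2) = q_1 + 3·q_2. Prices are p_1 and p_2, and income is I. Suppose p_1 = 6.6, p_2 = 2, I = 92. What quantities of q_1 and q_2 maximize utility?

Perfect substitutes: compare marginal utility per dollar. 1/p_1 vs 3/p_2 → 0.1515 vs 1.5.
q_2 gives more utility per dollar, so spend all income on q_2: q_2* = I/p_2, q_1* = 0.
Numerically: q_1* = 0, q_2* = 46.

q_1* = 0, q_2* = 46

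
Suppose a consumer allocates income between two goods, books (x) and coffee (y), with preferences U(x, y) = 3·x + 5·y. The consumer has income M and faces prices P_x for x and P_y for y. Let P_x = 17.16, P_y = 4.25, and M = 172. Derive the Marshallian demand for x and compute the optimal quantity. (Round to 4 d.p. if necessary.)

Perfect substitutes: compare marginal utility per dollar. 3/P_x vs 5/P_y → 0.1748 vs 1.1765.
y gives more utility per dollar, so spend all income on y: y* = M/P_y, x* = 0.
Numerically: x* = 0, y* = 40.4706.

x* = 0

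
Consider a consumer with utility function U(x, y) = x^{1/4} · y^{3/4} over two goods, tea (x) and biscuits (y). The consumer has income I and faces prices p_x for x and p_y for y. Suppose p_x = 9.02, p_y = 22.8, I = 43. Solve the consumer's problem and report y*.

y* = 1.4145

The MRS is (1/3)·y/x. Set MRS = p_x/p_y.
So 0.25·p_y·y = 0.75·p_x·x; combined with the budget, a share 0.25 of income goes to x.
Demand: x*(p_x,p_y,I) = 0.25·I/p_x and y* = 0.75·I/p_y.
At p_x=9.02, p_y=22.8, I=43: y* = 0.75·43/22.8 = 1.4145.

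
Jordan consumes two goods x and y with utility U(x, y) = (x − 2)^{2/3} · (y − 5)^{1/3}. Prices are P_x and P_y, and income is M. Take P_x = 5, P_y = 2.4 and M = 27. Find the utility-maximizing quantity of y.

Discretionary income = 27 − 2·5 − 5·2.4 = 5; y* = 5 + 1/3·5/2.4 = 5.6944.

y* = 5.6944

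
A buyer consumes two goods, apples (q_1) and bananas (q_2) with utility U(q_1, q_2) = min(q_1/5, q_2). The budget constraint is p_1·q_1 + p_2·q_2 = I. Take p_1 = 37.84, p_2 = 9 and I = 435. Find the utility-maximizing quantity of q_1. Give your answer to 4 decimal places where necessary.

q_1* = 10.9738

With perfect complements, no substitution: consume in ratio q_1:q_2 = 5:1.
Budget: p_1·q_1 + p_2·(1/5)·q_1 = I, so (5·p_1 + p_2)·q_1 = 5·I.
Demand: q_1*(p_1,p_2,I) = 5·I/(5·p_1 + p_2), q_2* = I/(5·p_1 + p_2).
Here 5·37.84 + 9 = 198.2, giving q_1* = 10.9738.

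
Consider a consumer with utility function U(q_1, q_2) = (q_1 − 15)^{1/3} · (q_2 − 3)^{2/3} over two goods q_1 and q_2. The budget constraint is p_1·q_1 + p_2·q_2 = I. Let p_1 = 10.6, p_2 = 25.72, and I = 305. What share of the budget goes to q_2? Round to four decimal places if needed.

Let q_1' = q_1−15, q_2' = q_2−3. MRS = (1/2)·q_2'/q_1' = p_1/p_2.
After buying the subsistence bundle (15, 3), a share 1/3 of the remaining income goes to q_1: q_1* = 15 + 1/3·(I − 15p_1 − 3p_2)/p_1.
Discretionary income = 305 − 15·10.6 − 3·25.72 = 68.84; q_1* = 15 + 1/3·68.84/10.6 = 17.1648; q_2* = 3 + 2/3·68.84/25.72 = 4.7843.
Expenditure on q_2: 25.72·4.7843 = 123.0533; share = 0.4035.

share on q_2 = 0.4035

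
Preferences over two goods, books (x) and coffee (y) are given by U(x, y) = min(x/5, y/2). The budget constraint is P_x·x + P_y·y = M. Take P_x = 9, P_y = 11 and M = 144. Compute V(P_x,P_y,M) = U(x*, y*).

V = 2.1493

Leontief preferences: the optimum is at the kink where x/5 = y/2, i.e. y = (2/5)·x.
Budget: P_x·x + P_y·(2/5)·x = M, so (5·P_x + 2·P_y)·x = 5·M.
Demand: x*(P_x,P_y,M) = 5·M/(5·P_x + 2·P_y), y* = 2·M/(5·P_x + 2·P_y).
Here 5·9 + 2·11 = 67, giving x* = 10.7463 and y* = 4.2985.
Utility at the optimum: U(10.7463, 4.2985) = 2.1493.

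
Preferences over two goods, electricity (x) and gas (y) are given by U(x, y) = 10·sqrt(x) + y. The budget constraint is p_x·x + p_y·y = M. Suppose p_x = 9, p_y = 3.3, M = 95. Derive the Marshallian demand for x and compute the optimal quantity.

x* = 3.3611

MU_x = 5/√x, MU_y = 1. Tangency: 5/√x = p_x/p_y.
Thus x* = (5·p_y/p_x)² — independent of M — with the rest of income spent on y.
Plugging in: x* = (5·3.3/9)² = 3.3611.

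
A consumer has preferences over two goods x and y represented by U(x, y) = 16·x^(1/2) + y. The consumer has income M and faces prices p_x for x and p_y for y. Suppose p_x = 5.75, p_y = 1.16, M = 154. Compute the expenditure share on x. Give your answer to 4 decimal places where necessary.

share on x = 0.0973

Utility is quasi-linear in y; the FOC for x is 8/√x = p_x/p_y.
Thus x* = (8·p_y/p_x)² — independent of M — with the rest of income spent on y.
Plugging in: x* = (8·1.16/5.75)² = 2.6047, y* = 119.8473.
Expenditure on x: 5.75·2.6047 = 14.9771; share = 0.0973.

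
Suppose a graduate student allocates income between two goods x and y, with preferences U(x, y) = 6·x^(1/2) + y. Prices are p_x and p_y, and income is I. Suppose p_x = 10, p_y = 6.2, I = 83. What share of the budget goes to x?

Set MRS = p_x/p_y: 3·x^(−1/2) = p_x/p_y.
Solve: √x = 3·p_y/p_x, so x*(p_x,p_y) = (3·p_y/p_x)², and y* = (I − p_x·x*)/p_y.
Plugging in: x* = (3·6.2/10)² = 3.4596, y* = 7.8071.
Expenditure on x: 10·3.4596 = 34.596; share = 0.4168.

share on x = 0.4168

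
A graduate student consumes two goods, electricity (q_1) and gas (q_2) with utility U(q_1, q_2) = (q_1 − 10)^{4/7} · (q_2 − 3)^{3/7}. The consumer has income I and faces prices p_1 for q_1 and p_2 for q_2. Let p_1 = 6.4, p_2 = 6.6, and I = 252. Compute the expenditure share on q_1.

share on q_1 = 0.6354

After buying the subsistence bundle (10, 3), a share 4/7 of the remaining income goes to q_1: q_1* = 10 + 4/7·(I − 10p_1 − 3p_2)/p_1.
Discretionary income = 252 − 10·6.4 − 3·6.6 = 168.2; q_1* = 10 + 4/7·168.2/6.4 = 25.0179; q_2* = 3 + 3/7·168.2/6.6 = 13.9221.
Expenditure on q_1: 6.4·25.0179 = 160.1143; share = 0.6354.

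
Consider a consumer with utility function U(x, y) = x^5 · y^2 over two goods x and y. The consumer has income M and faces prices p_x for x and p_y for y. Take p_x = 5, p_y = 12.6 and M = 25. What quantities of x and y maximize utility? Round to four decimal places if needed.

MU_x/MU_y = (5·y)/(2·x); tangency sets this equal to p_x/p_y.
So 5·p_y·y = 2·p_x·x; combined with the budget, a share 5/7 of income goes to x.
Demand: x*(p_x,p_y,M) = 5/7·M/p_x and y* = 2/7·M/p_y.
At p_x=5, p_y=12.6, M=25: x* = 5/7·25/5 = 3.5714, y* = 0.5669.

x* = 3.5714, y* = 0.5669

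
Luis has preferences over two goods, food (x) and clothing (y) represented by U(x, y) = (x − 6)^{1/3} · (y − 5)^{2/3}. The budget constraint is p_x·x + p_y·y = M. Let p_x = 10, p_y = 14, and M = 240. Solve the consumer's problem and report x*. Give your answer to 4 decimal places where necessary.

x* = 9.6667

This is Cobb-Douglas in (x−6, y−5): tangency gives 1/3·p_y·(y−5) = 2/3·p_x·(x−6).
After buying the subsistence bundle (6, 5), a share 1/3 of the remaining income goes to x: x* = 6 + 1/3·(M − 6p_x − 5p_y)/p_x.
Discretionary income = 240 − 6·10 − 5·14 = 110; x* = 6 + 1/3·110/10 = 9.6667.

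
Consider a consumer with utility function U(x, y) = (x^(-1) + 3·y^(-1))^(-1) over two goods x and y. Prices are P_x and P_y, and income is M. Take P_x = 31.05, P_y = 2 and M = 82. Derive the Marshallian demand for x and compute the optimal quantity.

x* = 1.8345

MU_x ∝ x^(-2), MU_y ∝ 3·y^(-2), so MRS = (1/3)·(y/x)^(2) = P_x/P_y.
Hence y/x = (3·P_x/P_y)^(1/(2)), i.e. raised to the 0.5 power.
Substitute y = (y/x)·x into the budget: x* = M/(P_x + P_y·(y/x)).
Numerically y/x = 6.824588, so x* = 82/(31.05 + 2·6.824588) = 1.8345.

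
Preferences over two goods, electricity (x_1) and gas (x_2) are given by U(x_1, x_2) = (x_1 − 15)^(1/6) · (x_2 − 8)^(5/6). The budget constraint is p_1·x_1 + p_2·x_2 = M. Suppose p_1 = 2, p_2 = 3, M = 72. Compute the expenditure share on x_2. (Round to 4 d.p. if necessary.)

MRS = (1/5)·(x_2−8)/(x_1−15). Tangency with p_1/p_2 gives x_2−8 = 5·(p_1/p_2)·(x_1−15).
After buying the subsistence bundle (15, 8), a share 1/6 of the remaining income goes to x_1: x_1* = 15 + 1/6·(M − 15p_1 − 8p_2)/p_1.
Discretionary income = 72 − 15·2 − 8·3 = 18; x_1* = 15 + 1/6·18/2 = 16.5; x_2* = 8 + 5/6·18/3 = 13.
Expenditure on x_2: 3·13 = 39; share = 0.5417.

share on x_2 = 0.5417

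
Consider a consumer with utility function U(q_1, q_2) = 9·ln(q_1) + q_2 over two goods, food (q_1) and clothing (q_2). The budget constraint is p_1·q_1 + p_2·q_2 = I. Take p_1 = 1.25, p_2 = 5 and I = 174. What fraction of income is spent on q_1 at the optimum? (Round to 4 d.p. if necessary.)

share on q_1 = 0.2586

MU_q_1 = 9/q_1, MU_q_2 = 1. Tangency: 9/q_1 = p_1/p_2.
So q_1*(p_1,p_2) = 9·p_2/p_1, independent of income; and q_2* = (I − 9·p_2)/p_2.
At the given prices: q_1* = 9·5/1.25 = 36, and q_2* = 25.8.
Expenditure on q_1: 1.25·36 = 45; share = 0.2586.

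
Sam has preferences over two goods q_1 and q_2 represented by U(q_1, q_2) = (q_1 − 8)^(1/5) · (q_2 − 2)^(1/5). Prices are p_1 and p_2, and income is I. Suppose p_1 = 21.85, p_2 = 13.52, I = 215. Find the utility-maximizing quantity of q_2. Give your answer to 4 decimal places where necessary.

MRS = (q_2−2)/(q_1−8). Tangency with p_1/p_2 gives q_2−2 = (p_1/p_2)·(q_1−8).
Substituting into the budget: q_1* = 8 + 0.5·(I − 8·p_1 − 2·p_2)/p_1, and q_2* = 2 + 0.5·(…)/p_2.
Discretionary income = 215 − 8·21.85 − 2·13.52 = 13.16; q_2* = 2 + 0.5·13.16/13.52 = 2.4867.

q_2* = 2.4867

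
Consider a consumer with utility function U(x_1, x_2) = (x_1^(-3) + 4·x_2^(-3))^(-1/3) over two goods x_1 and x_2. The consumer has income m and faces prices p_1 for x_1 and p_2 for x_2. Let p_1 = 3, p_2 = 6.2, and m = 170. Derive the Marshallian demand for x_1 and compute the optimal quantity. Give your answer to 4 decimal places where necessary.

MU_x_1 ∝ x_1^(-4), MU_x_2 ∝ 4·x_2^(-4), so MRS = (1/4)·(x_2/x_1)^(4) = p_1/p_2.
Solve for the ratio: x_2/x_1 = [4·p_1/p_2]^(0.25).
With the ratio pinned down, the budget gives x_1* = m/(p_1 + p_2·(x_2/x_1)) and x_2* = (x_2/x_1)·x_1*.
Numerically x_2/x_1 = 1.179498, so x_1* = 170/(3 + 6.2·1.179498) = 16.4842.

x_1* = 16.4842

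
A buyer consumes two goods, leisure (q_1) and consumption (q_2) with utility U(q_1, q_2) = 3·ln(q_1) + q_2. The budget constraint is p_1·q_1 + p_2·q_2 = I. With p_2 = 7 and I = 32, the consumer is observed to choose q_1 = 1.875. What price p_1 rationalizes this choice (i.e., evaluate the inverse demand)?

Set MRS = p_1/p_2: (3/q_1)/1 = p_1/p_2.
So q_1*(p_1,p_2) = 3·p_2/p_1, independent of income; and q_2* = (I − 3·p_2)/p_2.
Set q_1* = 1.875 in the demand function and solve for p_1: p_1 = 11.2.

p_1 = 11.2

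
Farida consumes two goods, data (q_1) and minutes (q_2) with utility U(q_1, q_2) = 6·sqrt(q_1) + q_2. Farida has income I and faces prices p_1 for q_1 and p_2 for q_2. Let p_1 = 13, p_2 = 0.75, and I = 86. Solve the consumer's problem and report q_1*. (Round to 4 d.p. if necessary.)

q_1* = 0.03

Set MRS = p_1/p_2: 3·q_1^(−1/2) = p_1/p_2.
Thus q_1* = (3·p_2/p_1)² — independent of I — with the rest of income spent on q_2.
Plugging in: q_1* = (3·0.75/13)² = 0.03.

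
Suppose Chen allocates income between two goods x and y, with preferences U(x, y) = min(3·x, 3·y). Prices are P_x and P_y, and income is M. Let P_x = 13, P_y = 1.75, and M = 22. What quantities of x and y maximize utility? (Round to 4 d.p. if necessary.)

x* = 1.4915, y* = 1.4915

Leontief preferences: the optimum is at the kink where x/3 = y/3, i.e. y = x.
Budget: P_x·x + P_y·x = M, so (3·P_x + 3·P_y)·x = 3·M.
Demand: x*(P_x,P_y,M) = 3·M/(3·P_x + 3·P_y), y* = 3·M/(3·P_x + 3·P_y).
Here 3·13 + 3·1.75 = 44.25, giving x* = 1.4915 and y* = 1.4915.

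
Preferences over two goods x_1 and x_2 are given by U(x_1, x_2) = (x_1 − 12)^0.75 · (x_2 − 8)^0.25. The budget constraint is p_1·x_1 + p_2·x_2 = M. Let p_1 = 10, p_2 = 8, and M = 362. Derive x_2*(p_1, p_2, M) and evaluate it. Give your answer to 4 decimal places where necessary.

Let x_1' = x_1−12, x_2' = x_2−8. MRS = 3·x_2'/x_1' = p_1/p_2.
After buying the subsistence bundle (12, 8), a share 0.75 of the remaining income goes to x_1: x_1* = 12 + 0.75·(M − 12p_1 − 8p_2)/p_1.
Discretionary income = 362 − 12·10 − 8·8 = 178; x_2* = 8 + 0.25·178/8 = 13.5625.

x_2* = 13.5625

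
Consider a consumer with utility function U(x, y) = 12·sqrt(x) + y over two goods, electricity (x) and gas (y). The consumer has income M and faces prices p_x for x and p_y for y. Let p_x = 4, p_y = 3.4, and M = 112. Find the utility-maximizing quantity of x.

x* = 26.01

Set MRS = p_x/p_y: 6·x^(−1/2) = p_x/p_y.
Thus x* = (6·p_y/p_x)² — independent of M — with the rest of income spent on y.
Plugging in: x* = (6·3.4/4)² = 26.01.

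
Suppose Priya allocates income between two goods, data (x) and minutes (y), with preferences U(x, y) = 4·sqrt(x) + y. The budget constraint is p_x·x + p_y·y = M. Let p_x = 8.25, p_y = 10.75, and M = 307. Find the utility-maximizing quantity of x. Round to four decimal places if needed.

x* = 6.7916

Utility is quasi-linear in y; the FOC for x is 2/√x = p_x/p_y.
Solve: √x = 2·p_y/p_x, so x*(p_x,p_y) = (2·p_y/p_x)², and y* = (M − p_x·x*)/p_y.
Plugging in: x* = (2·10.75/8.25)² = 6.7916.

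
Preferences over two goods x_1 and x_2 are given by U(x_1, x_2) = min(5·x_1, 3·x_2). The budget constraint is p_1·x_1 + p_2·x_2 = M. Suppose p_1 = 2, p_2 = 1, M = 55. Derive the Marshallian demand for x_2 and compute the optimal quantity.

x_2* = 25

Leontief preferences: the optimum is at the kink where x_1/3 = x_2/5, i.e. x_2 = (5/3)·x_1.
Budget: p_1·x_1 + p_2·(5/3)·x_1 = M, so (3·p_1 + 5·p_2)·x_1 = 3·M.
Demand: x_1*(p_1,p_2,M) = 3·M/(3·p_1 + 5·p_2), x_2* = 5·M/(3·p_1 + 5·p_2).
Here 3·2 + 5·1 = 11, giving x_2* = 25.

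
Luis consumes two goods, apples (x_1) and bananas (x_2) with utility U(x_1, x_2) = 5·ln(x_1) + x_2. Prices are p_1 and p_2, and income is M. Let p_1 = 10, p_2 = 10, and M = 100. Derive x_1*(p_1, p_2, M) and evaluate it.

MU_x_1 = 5/x_1, MU_x_2 = 1. Tangency: 5/x_1 = p_1/p_2.
So x_1*(p_1,p_2) = 5·p_2/p_1, independent of income; and x_2* = (M − 5·p_2)/p_2.
At the given prices: x_1* = 5·10/10 = 5.

x_1* = 5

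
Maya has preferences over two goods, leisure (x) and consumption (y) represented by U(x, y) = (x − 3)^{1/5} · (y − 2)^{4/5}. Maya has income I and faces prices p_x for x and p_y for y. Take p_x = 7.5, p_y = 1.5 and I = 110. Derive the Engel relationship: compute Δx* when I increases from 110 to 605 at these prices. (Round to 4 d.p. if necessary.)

This is Cobb-Douglas in (x−3, y−2): tangency gives 0.2·p_y·(y−2) = 0.8·p_x·(x−3).
After buying the subsistence bundle (3, 2), a share 0.2 of the remaining income goes to x: x* = 3 + 0.2·(I − 3p_x − 2p_y)/p_x.
Discretionary income = 110 − 3·7.5 − 2·1.5 = 84.5; x* = 3 + 0.2·84.5/7.5 = 5.2533.
At I' = 605: x* = 18.4533. Change: 18.4533 − 5.2533 = 13.2.

Δx* = 13.2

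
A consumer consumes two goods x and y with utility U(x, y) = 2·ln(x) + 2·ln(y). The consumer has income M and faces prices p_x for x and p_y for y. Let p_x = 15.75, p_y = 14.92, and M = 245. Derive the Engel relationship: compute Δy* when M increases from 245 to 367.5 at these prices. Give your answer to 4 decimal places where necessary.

MU_x/MU_y = (2·y)/(2·x); tangency sets this equal to p_x/p_y.
Rearranging, p_y·y = p_x·x. Substituting into the budget gives p_x·x·(1 + 1) = M.
Demand: x*(p_x,p_y,M) = 0.5·M/p_x and y* = 0.5·M/p_y.
At p_x=15.75, p_y=14.92, M=245: y* = 0.5·245/14.92 = 8.2105.
At M' = 367.5: y* = 12.3157. Change: 12.3157 − 8.2105 = 4.1052.

Δy* = 4.1052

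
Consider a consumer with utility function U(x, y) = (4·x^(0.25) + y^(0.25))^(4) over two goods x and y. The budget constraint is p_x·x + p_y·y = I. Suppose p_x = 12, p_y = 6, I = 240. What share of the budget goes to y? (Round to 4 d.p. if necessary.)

MU_x ∝ 4·x^(-0.75), MU_y ∝ y^(-0.75), so MRS = 4·(y/x)^(0.75) = p_x/p_y.
Solve for the ratio: y/x = [(1/4)·p_x/p_y]^(4/3).
Substitute y = (y/x)·x into the budget: x* = I/(p_x + p_y·(y/x)).
Numerically y/x = 0.39685, so x* = 240/(12 + 6·0.39685) = 16.6886 and y* = 0.39685·16.6886 = 6.6229.
Expenditure on y: 6·6.6229 = 39.7372; share = 0.1656.

share on y = 0.1656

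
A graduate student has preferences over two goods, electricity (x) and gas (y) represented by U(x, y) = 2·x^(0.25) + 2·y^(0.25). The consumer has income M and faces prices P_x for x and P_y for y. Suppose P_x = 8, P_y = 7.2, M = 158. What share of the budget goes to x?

share on x = 0.4912

Substitute y = (y/x)·x into the budget: x* = M/(P_x + P_y·(y/x)).
Numerically y/x = 1.150827, so x* = 158/(8 + 7.2·1.150827) = 9.7016 and y* = 1.150827·9.7016 = 11.1649.
Expenditure on x: 8·9.7016 = 77.6129; share = 0.4912.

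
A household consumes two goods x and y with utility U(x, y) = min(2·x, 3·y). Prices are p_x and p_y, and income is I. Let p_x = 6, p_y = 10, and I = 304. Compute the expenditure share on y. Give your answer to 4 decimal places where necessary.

share on y = 0.5263

Here 3·6 + 2·10 = 38, giving x* = 24 and y* = 16.
Expenditure on y: 10·16 = 160; share = 0.5263.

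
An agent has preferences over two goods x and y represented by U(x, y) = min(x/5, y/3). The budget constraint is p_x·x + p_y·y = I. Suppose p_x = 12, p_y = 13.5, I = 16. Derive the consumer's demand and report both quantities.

x* = 0.796, y* = 0.4776

Leontief preferences: the optimum is at the kink where x/5 = y/3, i.e. y = (3/5)·x.
Budget: p_x·x + p_y·(3/5)·x = I, so (5·p_x + 3·p_y)·x = 5·I.
Demand: x*(p_x,p_y,I) = 5·I/(5·p_x + 3·p_y), y* = 3·I/(5·p_x + 3·p_y).
Here 5·12 + 3·13.5 = 100.5, giving x* = 0.796 and y* = 0.4776.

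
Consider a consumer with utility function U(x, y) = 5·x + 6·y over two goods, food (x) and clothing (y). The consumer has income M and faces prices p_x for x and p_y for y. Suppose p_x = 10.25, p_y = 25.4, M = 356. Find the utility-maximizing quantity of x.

Perfect substitutes: compare marginal utility per dollar. 5/p_x vs 6/p_y → 0.4878 vs 0.2362.
x gives more utility per dollar, so spend all income on x: x* = M/p_x, y* = 0.
Numerically: x* = 34.7317, y* = 0.

x* = 34.7317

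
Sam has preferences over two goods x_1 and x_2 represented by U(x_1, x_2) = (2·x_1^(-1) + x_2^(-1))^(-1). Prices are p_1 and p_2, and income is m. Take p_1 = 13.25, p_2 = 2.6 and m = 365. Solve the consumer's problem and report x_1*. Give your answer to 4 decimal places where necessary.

MRS = MU_x_1/MU_x_2 = 2·(x_2/x_1)^(2). Set equal to p_1/p_2.
Hence x_2/x_1 = ((1/2)·p_1/p_2)^(1/(2)), i.e. raised to the 0.5 power.
With the ratio pinned down, the budget gives x_1* = m/(p_1 + p_2·(x_2/x_1)) and x_2* = (x_2/x_1)·x_1*.
Numerically x_2/x_1 = 1.59627, so x_1* = 365/(13.25 + 2.6·1.59627) = 20.9766.

x_1* = 20.9766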